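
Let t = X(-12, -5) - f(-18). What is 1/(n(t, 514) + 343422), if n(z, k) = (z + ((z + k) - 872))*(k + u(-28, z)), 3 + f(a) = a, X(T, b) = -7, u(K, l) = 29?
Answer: 1/164232 ≈ 6.0889e-6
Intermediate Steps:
f(a) = -3 + a
t = 14 (t = -7 - (-3 - 18) = -7 - 1*(-21) = -7 + 21 = 14)
n(z, k) = (29 + k)*(-872 + k + 2*z) (n(z, k) = (z + ((z + k) - 872))*(k + 29) = (z + ((k + z) - 872))*(29 + k) = (z + (-872 + k + z))*(29 + k) = (-872 + k + 2*z)*(29 + k) = (29 + k)*(-872 + k + 2*z))
1/(n(t, 514) + 343422) = 1/((-25288 + 514² - 843*514 + 58*14 + 2*514*14) + 343422) = 1/((-25288 + 264196 - 433302 + 812 + 14392) + 343422) = 1/(-179190 + 343422) = 1/164232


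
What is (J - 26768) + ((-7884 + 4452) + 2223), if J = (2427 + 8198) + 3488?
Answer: -13864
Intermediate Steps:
J = 14113 (J = 10625 + 3488 = 14113)
(J - 26768) + ((-7884 + 4452) + 2223) = (14113 - 26768) + ((-7884 + 4452) + 2223) = -12655 + (-3432 + 2223) = -12655 - 1209 = -13864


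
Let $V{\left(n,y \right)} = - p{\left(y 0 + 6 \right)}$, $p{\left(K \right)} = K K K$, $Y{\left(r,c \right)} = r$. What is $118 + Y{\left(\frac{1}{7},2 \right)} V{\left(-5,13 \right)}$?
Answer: $\frac{610}{7} \approx 87.143$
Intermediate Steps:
$p{\left(K \right)} = K^{3}$ ($p{\left(K \right)} = K^{2} K = K^{3}$)
$V{\left(n,y \right)} = -216$ ($V{\left(n,y \right)} = - \left(y 0 + 6\right)^{3} = - \left(0 + 6\right)^{3} = - 6^{3} = \left(-1\right) 216 = -216$)
$118 + Y{\left(\frac{1}{7},2 \right)} V{\left(-5,13 \right)} = 118 + \frac{1}{7} \left(-216\right) = 118 - \frac{216}{7} = \frac{610}{7}$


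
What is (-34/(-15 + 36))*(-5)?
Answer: 170/21 ≈ 8.0952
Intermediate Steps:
(-34/(-15 + 36))*(-5) = (-34/21)*(-5) = ((1/21)*(-34))*(-5) = -34/21*(-5) = 170/21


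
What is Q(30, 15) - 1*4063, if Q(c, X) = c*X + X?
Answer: -3598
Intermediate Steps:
Q(c, X) = X + X*c (Q(c, X) = X*c + X = X + X*c)
Q(30, 15) - 1*4063 = 15*(1 + 30) - 1*4063 = 15*31 - 4063 = 465 - 4063 = -3598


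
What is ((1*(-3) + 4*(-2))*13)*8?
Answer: -1144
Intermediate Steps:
((1*(-3) + 4*(-2))*13)*8 = ((-3 - 8)*13)*8 = -11*13*8 = -143*8 = -1144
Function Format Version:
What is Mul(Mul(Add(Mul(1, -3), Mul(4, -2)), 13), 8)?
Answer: -1144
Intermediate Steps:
Mul(Mul(Add(Mul(1, -3), Mul(4, -2)), 13), 8) = Mul(Mul(Add(-3, -8), 13), 8) = Mul(Mul(-11, 13), 8) = Mul(-143, 8) = -1144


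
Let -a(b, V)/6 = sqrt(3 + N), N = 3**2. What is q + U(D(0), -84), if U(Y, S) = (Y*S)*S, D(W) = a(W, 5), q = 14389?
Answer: 14389 - 84672*sqrt(3) ≈ -1.3227e+5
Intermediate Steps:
N = 9
a(b, V) = -12*sqrt(3) (a(b, V) = -6*sqrt(3 + 9) = -12*sqrt(3))
D(W) = -12*sqrt(3)
U(Y, S) = Y*S**2 (U(Y, S) = (S*Y)*S = Y*S**2)
q + U(D(0), -84) = 14389 - 12*sqrt(3)*(-84)**2 = 14389 - 12*sqrt(3)*7056 = 14389 - 84672*sqrt(3)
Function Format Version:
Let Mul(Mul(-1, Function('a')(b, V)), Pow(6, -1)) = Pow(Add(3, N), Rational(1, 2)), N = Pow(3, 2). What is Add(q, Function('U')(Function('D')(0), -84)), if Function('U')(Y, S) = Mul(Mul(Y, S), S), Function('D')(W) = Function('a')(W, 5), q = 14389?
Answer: Add(14389, Mul(-84672, Pow(3, Rational(1, 2)))) ≈ -1.3227e+5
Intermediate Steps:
N = 9
Function('a')(b, V) = Mul(-12, Pow(3, Rational(1, 2))) (Function('a')(b, V) = Mul(-6, Pow(Add(3, 9), Rational(1, 2))) = Mul(-6, Pow(12, Rational(1, 2))) = Mul(-6, Mul(2, Pow(3, Rational(1, 2)))) = Mul(-12, Pow(3, Rational(1, 2))))
Function('D')(W) = Mul(-12, Pow(3, Rational(1, 2)))
Function('U')(Y, S) = Mul(Y, Pow(S, 2)) (Function('U')(Y, S) = Mul(Mul(S, Y), S) = Mul(Y, Pow(S, 2)))
Add(q, Function('U')(Function('D')(0), -84)) = Add(14389, Mul(Mul(-12, Pow(3, Rational(1, 2))), Pow(-84, 2))) = Add(14389, Mul(Mul(-12, Pow(3, Rational(1, 2))), 7056)) = Add(14389, Mul(-84672, Pow(3, Rational(1, 2))))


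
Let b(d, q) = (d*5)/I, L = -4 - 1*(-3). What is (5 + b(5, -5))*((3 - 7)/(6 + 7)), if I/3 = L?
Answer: 40/39 ≈ 1.0256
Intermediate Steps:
L = -1 (L = -4 + 3 = -1)
I = -3 (I = 3*(-1) = -3)
b(d, q) = -5*d/3 (b(d, q) = (d*5)/(-3) = (5*d)*(-1/3) = -5*d/3)
(5 + b(5, -5))*((3 - 7)/(6 + 7)) = (5 - 5/3*5)*((3 - 7)/(6 + 7)) = (5 - 25/3)*(-4/13) = -(-40)/(3*13) = -10/3*(-4/13) = 40/39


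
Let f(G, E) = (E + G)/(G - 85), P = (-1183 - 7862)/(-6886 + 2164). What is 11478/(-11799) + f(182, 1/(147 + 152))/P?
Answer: 11218304/1661436855 ≈ 0.0067522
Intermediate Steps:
P = 3015/1574 (P = -9045/(-4722) = -9045*(-1/4722) = 3015/1574 ≈ 1.9155)
f(G, E) = (E + G)/(-85 + G)
11478/(-11799) + f(182, 1/(147 + 152))/P = 11478/(-11799) + ((1/(147 + 152) + 182)/(-85 + 182))/(3015/1574) = 11478*(-1/11799) + ((1/299 + 182)/97)*(1574/3015) = -3826/3933 + ((1/299 + 182)/97)*(1574/3015) = -3826/3933 + ((1/97)*(54419/299))*(1574/3015) = -3826/3933 + (54419/29003)*(1574/3015) = -3826/3933 + 85655506/87444045 = 11218304/1661436855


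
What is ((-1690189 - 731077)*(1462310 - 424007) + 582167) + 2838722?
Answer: -2514004330709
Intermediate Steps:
((-1690189 - 731077)*(1462310 - 424007) + 582167) + 2838722 = (-2421266*1038303 + 582167) + 2838722 = (-2514007751598 + 582167) + 2838722 = -2514007169431 + 2838722 = -2514004330709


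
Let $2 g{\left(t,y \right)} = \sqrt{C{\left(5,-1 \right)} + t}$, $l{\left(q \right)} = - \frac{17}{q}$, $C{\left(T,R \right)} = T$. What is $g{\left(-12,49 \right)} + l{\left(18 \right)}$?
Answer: $- \frac{17}{18} + \frac{i \sqrt{7}}{2} \approx -0.94444 + 1.3229 i$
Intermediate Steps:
$g{\left(t,y \right)} = \frac{\sqrt{5 + t}}{2}$
$g{\left(-12,49 \right)} + l{\left(18 \right)} = \frac{\sqrt{5 - 12}}{2} - \frac{17}{18} = \frac{\sqrt{-7}}{2} - \frac{17}{18} = \frac{i \sqrt{7}}{2} - \frac{17}{18} = - \frac{17}{18} + \frac{i \sqrt{7}}{2}$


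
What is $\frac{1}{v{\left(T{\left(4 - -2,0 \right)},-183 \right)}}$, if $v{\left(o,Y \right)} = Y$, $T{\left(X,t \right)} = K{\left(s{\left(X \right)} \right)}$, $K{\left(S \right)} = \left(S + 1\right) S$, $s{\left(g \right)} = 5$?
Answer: $- \frac{1}{183} \approx -0.0054645$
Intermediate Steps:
$K{\left(S \right)} = S \left(1 + S\right)$ ($K{\left(S \right)} = \left(1 + S\right) S = S \left(1 + S\right)$)
$T{\left(X,t \right)} = 30$ ($T{\left(X,t \right)} = 5 \left(1 + 5\right) = 5 \cdot 6 = 30$)
$\frac{1}{v{\left(T{\left(4 - -2,0 \right)},-183 \right)}} = \frac{1}{-183} = - \frac{1}{183}$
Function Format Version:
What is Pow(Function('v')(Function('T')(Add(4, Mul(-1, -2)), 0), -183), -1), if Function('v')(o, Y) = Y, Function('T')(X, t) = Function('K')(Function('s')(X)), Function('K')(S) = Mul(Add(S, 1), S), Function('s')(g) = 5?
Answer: Rational(-1, 183) ≈ -0.0054645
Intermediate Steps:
Function('K')(S) = Mul(S, Add(1, S)) (Function('K')(S) = Mul(Add(1, S), S) = Mul(S, Add(1, S)))
Function('T')(X, t) = 30 (Function('T')(X, t) = Mul(5, Add(1, 5)) = Mul(5, 6) = 30)
Pow(Function('v')(Function('T')(Add(4, Mul(-1, -2)), 0), -183), -1) = Pow(-183, -1) = Rational(-1, 183)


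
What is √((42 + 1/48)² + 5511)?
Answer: √16765633/48 ≈ 85.304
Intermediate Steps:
√((42 + 1/48)² + 5511) = √((2017/48)² + 5511) = √(4068289/2304 + 5511) = √(16765633/2304) = √16765633/48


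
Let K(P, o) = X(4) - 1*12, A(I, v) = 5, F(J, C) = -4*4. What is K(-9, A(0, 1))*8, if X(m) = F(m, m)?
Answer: -224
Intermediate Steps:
F(J, C) = -16
X(m) = -16
K(P, o) = -28 (K(P, o) = -16 - 1*12 = -16 - 12 = -28)
K(-9, A(0, 1))*8 = -28*8 = -224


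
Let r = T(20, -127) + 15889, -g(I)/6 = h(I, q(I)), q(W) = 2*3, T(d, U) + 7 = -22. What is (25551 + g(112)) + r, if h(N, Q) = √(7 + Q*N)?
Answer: 41411 - 6*√679 ≈ 41255.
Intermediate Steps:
T(d, U) = -29 (T(d, U) = -7 - 22 = -29)
q(W) = 6
h(N, Q) = √(7 + N*Q)
g(I) = -6*√(7 + 6*I) (g(I) = -6*√(7 + I*6) = -6*√(7 + 6*I))
r = 15860 (r = -29 + 15889 = 15860)
(25551 + g(112)) + r = (25551 - 6*√(7 + 6*112)) + 15860 = (25551 - 6*√(7 + 672)) + 15860 = (25551 - 6*√679) + 15860 = 41411 - 6*√679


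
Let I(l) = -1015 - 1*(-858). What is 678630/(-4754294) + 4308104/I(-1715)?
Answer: -10241049771743/373212079 ≈ -27440.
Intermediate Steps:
I(l) = -157 (I(l) = -1015 + 858 = -157)
678630/(-4754294) + 4308104/I(-1715) = 678630/(-4754294) + 4308104/(-157) = 678630*(-1/4754294) + 4308104*(-1/157) = -339315/2377147 - 4308104/157 = -10241049771743/373212079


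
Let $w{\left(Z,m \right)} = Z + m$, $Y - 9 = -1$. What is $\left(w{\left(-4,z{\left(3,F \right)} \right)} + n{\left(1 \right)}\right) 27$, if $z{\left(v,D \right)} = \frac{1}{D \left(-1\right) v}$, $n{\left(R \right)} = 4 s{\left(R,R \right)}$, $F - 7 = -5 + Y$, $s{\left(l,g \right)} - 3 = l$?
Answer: $\frac{3231}{10} \approx 323.1$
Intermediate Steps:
$Y = 8$ ($Y = 9 - 1 = 8$)
$s{\left(l,g \right)} = 3 + l$
$F = 10$ ($F = 7 + \left(-5 + 8\right) = 7 + 3 = 10$)
$n{\left(R \right)} = 12 + 4 R$ ($n{\left(R \right)} = 4 \left(3 + R\right) = 12 + 4 R$)
$z{\left(v,D \right)} = - \frac{1}{D v}$ ($z{\left(v,D \right)} = \frac{1}{- D v} = \frac{1}{\left(-1\right) D v} = - \frac{1}{D v}$)
$\left(w{\left(-4,z{\left(3,F \right)} \right)} + n{\left(1 \right)}\right) 27 = \left(\left(-4 - \frac{1}{10 \cdot 3}\right) + \left(12 + 4 \cdot 1\right)\right) 27 = \left(\left(-4 - \frac{1}{10} \cdot \frac{1}{3}\right) + \left(12 + 4\right)\right) 27 = \left(\left(-4 - \frac{1}{30}\right) + 16\right) 27 = \left(- \frac{121}{30} + 16\right) 27 = \frac{359}{30} \cdot 27 = \frac{3231}{10}$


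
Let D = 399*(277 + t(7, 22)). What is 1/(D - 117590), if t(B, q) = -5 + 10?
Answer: -1/5072 ≈ -0.00019716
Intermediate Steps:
t(B, q) = 5
D = 112518 (D = 399*(277 + 5) = 399*282 = 112518)
1/(D - 117590) = 1/(112518 - 117590) = 1/(-5072) = -1/5072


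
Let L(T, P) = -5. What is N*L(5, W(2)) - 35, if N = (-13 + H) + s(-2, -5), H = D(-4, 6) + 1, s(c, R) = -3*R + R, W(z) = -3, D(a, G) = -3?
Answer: -10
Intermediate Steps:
s(c, R) = -2*R
H = -2 (H = -3 + 1 = -2)
N = -5 (N = (-13 - 2) - 2*(-5) = -15 + 10 = -5)
N*L(5, W(2)) - 35 = -5*(-5) - 35 = 25 - 35 = -10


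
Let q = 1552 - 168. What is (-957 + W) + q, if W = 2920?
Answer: 3347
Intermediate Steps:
q = 1384
(-957 + W) + q = (-957 + 2920) + 1384 = 1963 + 1384 = 3347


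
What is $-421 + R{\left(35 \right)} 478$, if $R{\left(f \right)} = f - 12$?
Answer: $10573$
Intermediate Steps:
$R{\left(f \right)} = -12 + f$
$-421 + R{\left(35 \right)} 478 = -421 + \left(-12 + 35\right) 478 = -421 + 23 \cdot 478 = -421 + 10994 = 10573$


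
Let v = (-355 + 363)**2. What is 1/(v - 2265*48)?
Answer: -1/108656 ≈ -9.2034e-6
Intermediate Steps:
v = 64 (v = 8**2 = 64)
1/(v - 2265*48) = 1/(64 - 2265*48) = 1/(64 - 108720) = 1/(-108656) = -1/108656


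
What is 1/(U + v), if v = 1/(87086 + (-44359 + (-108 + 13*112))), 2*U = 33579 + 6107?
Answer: 44075/874580226 ≈ 5.0396e-5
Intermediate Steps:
U = 19843 (U = (33579 + 6107)/2 = (1/2)*39686 = 19843)
v = 1/44075 (v = 1/(87086 + (-44359 + (-108 + 1456))) = 1/(87086 + (-44359 + 1348)) = 1/(87086 - 43011) = 1/44075 ≈ 2.2689e-5)
1/(U + v) = 1/(19843 + 1/44075) = 1/(874580226/44075) = 44075/874580226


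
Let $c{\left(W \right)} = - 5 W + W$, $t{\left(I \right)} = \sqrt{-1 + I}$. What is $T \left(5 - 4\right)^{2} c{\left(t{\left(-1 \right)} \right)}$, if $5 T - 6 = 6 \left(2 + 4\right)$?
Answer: $- \frac{168 i \sqrt{2}}{5} \approx - 47.518 i$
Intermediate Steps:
$T = \frac{42}{5}$ ($T = \frac{6}{5} + \frac{6 \left(2 + 4\right)}{5} = \frac{6}{5} + \frac{6 \cdot 6}{5} = \frac{6}{5} + \frac{1}{5} \cdot 36 = \frac{6}{5} + \frac{36}{5} = \frac{42}{5} \approx 8.4$)
$c{\left(W \right)} = - 4 W$
$T \left(5 - 4\right)^{2} c{\left(t{\left(-1 \right)} \right)} = \frac{42 \left(5 - 4\right)^{2}}{5} \left(- 4 \sqrt{-1 - 1}\right) = \frac{42 \cdot 1^{2}}{5} \left(- 4 \sqrt{-2}\right) = \frac{42}{5} \cdot 1 \left(- 4 i \sqrt{2}\right) = \frac{42 \left(- 4 i \sqrt{2}\right)}{5} = - \frac{168 i \sqrt{2}}{5}$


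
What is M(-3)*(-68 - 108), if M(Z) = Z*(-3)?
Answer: -1584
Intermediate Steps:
M(Z) = -3*Z
M(-3)*(-68 - 108) = (-3*(-3))*(-68 - 108) = 9*(-176) = -1584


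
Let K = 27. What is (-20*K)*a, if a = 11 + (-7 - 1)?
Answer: -1620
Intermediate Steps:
a = 3 (a = 11 - 8 = 3)
(-20*K)*a = -20*27*3 = -540*3 = -1620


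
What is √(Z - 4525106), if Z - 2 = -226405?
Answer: I*√4751509 ≈ 2179.8*I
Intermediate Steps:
Z = -226403 (Z = 2 - 226405 = -226403)
√(Z - 4525106) = √(-226403 - 4525106) = √(-4751509) = I*√4751509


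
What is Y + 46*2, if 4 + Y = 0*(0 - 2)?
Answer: 88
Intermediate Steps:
Y = -4 (Y = -4 + 0*(0 - 2) = -4 + 0*(-2) = -4 + 0 = -4)
Y + 46*2 = -4 + 46*2 = -4 + 92 = 88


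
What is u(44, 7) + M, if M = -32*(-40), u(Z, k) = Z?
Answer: 1324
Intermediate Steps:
M = 1280
u(44, 7) + M = 44 + 1280 = 1324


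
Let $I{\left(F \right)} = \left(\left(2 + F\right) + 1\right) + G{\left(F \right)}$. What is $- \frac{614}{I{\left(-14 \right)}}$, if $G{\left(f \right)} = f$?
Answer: $\frac{614}{25} \approx 24.56$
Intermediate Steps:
$I{\left(F \right)} = 3 + 2 F$ ($I{\left(F \right)} = \left(\left(2 + F\right) + 1\right) + F = \left(3 + F\right) + F = 3 + 2 F$)
$- \frac{614}{I{\left(-14 \right)}} = - \frac{614}{3 + 2 \left(-14\right)} = - \frac{614}{3 - 28} = - \frac{614}{-25} = \left(-614\right) \left(- \frac{1}{25}\right) = \frac{614}{25}$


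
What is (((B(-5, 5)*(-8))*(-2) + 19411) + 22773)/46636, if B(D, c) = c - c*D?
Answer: 10666/11659 ≈ 0.91483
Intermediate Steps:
B(D, c) = c - D*c
(((B(-5, 5)*(-8))*(-2) + 19411) + 22773)/46636 = ((((5*(1 - 1*(-5)))*(-8))*(-2) + 19411) + 22773)/46636 = ((((5*(1 + 5))*(-8))*(-2) + 19411) + 22773)*(1/46636) = ((((5*6)*(-8))*(-2) + 19411) + 22773)*(1/46636) = (((30*(-8))*(-2) + 19411) + 22773)*(1/46636) = ((-240*(-2) + 19411) + 22773)*(1/46636) = ((480 + 19411) + 22773)*(1/46636) = (19891 + 22773)*(1/46636) = 42664*(1/46636) = 10666/11659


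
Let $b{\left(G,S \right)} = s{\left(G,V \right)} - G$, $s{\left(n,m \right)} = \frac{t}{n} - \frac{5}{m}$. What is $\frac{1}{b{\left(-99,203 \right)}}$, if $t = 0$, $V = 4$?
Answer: $\frac{4}{391} \approx 0.01023$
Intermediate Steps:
$s{\left(n,m \right)} = - \frac{5}{m}$ ($s{\left(n,m \right)} = \frac{0}{n} - \frac{5}{m} = 0 - \frac{5}{m} = - \frac{5}{m}$)
$b{\left(G,S \right)} = - \frac{5}{4} - G$
$\frac{1}{b{\left(-99,203 \right)}} = \frac{1}{- \frac{5}{4} - -99} = \frac{1}{- \frac{5}{4} + 99} = \frac{1}{\frac{391}{4}} = \frac{4}{391}$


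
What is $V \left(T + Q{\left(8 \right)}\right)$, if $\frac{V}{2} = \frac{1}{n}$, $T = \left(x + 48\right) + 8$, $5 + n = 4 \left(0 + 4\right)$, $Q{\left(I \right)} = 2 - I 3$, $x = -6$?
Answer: $\frac{56}{11} \approx 5.0909$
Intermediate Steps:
$Q{\left(I \right)} = 2 - 3 I$
$n = 11$ ($n = -5 + 4 \left(0 + 4\right) = -5 + 4 \cdot 4 = -5 + 16 = 11$)
$T = 50$ ($T = \left(-6 + 48\right) + 8 = 42 + 8 = 50$)
$V = \frac{2}{11} \approx 0.18182$
$V \left(T + Q{\left(8 \right)}\right) = \frac{2 \left(50 + \left(2 - 24\right)\right)}{11} = \frac{2 \left(50 - 22\right)}{11} = \frac{2}{11} \cdot 28 = \frac{56}{11}$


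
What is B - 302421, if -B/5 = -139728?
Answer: 396219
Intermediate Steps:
B = 698640 (B = -5*(-139728) = 698640)
B - 302421 = 698640 - 302421 = 396219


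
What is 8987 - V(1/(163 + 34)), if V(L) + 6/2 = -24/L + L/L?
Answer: 13717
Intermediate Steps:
V(L) = -2 - 24/L (V(L) = -3 + (-24/L + L/L) = -3 + (-24/L + 1) = -3 + (1 - 24/L) = -2 - 24/L)
8987 - V(1/(163 + 34)) = 8987 - (-2 - 24/(1/(163 + 34))) = 8987 - (-2 - 24/(1/197)) = 8987 - (-2 - 24/1/197) = 8987 - (-2 - 24*197) = 8987 - (-2 - 4728) = 8987 - 1*(-4730) = 8987 + 4730 = 13717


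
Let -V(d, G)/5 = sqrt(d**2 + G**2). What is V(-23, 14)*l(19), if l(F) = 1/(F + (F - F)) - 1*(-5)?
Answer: -2400*sqrt(29)/19 ≈ -680.23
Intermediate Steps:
V(d, G) = -5*sqrt(G**2 + d**2) (V(d, G) = -5*sqrt(d**2 + G**2) = -5*sqrt(G**2 + d**2))
l(F) = 5 + 1/F (l(F) = 1/(F + 0) + 5 = 1/F + 5 = 5 + 1/F)
V(-23, 14)*l(19) = (-5*sqrt(14**2 + (-23)**2))*(5 + 1/19) = (-5*sqrt(196 + 529))*(5 + 1/19) = -25*sqrt(29)*(96/19) = -2400*sqrt(29)/19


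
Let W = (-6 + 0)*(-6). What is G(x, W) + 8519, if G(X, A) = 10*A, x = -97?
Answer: 8879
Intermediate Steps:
W = 36 (W = -6*(-6) = 36)
G(x, W) + 8519 = 10*36 + 8519 = 360 + 8519 = 8879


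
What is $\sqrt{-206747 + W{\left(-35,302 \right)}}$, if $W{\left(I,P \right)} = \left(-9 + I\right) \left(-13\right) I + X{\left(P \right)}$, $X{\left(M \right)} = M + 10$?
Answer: $i \sqrt{226455} \approx 475.87 i$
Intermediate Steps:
$X{\left(M \right)} = 10 + M$
$W{\left(I,P \right)} = 10 + P + I \left(117 - 13 I\right)$ ($W{\left(I,P \right)} = \left(-9 + I\right) \left(-13\right) I + \left(10 + P\right) = \left(117 - 13 I\right) I + \left(10 + P\right) = I \left(117 - 13 I\right) + \left(10 + P\right) = 10 + P + I \left(117 - 13 I\right)$)
$\sqrt{-206747 + W{\left(-35,302 \right)}} = \sqrt{-206747 + \left(10 + 302 - 13 \left(-35\right)^{2} + 117 \left(-35\right)\right)} = \sqrt{-206747 + \left(10 + 302 - 15925 - 4095\right)} = \sqrt{-206747 - 19708} = \sqrt{-226455} = i \sqrt{226455}$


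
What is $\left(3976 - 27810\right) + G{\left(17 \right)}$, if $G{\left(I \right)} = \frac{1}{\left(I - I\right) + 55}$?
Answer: $- \frac{1310869}{55} \approx -23834.0$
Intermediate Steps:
$G{\left(I \right)} = \frac{1}{55}$ ($G{\left(I \right)} = \frac{1}{0 + 55} = \frac{1}{55}$)
$\left(3976 - 27810\right) + G{\left(17 \right)} = \left(3976 - 27810\right) + \frac{1}{55} = -23834 + \frac{1}{55} = - \frac{1310869}{55}$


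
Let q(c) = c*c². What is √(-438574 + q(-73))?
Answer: I*√827591 ≈ 909.72*I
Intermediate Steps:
q(c) = c³
√(-438574 + q(-73)) = √(-438574 + (-73)³) = √(-438574 - 389017) = √(-827591) = I*√827591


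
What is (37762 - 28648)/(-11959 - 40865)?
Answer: -49/284 ≈ -0.17254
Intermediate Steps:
(37762 - 28648)/(-11959 - 40865) = 9114/(-52824) = 9114*(-1/52824) = -49/284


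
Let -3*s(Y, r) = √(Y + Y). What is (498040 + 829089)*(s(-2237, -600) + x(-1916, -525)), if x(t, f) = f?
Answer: -696742725 - 1327129*I*√4474/3 ≈ -6.9674e+8 - 2.959e+7*I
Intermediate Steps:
s(Y, r) = -√2*√Y/3 (s(Y, r) = -√(Y + Y)/3 = -√2*√Y/3)
(498040 + 829089)*(s(-2237, -600) + x(-1916, -525)) = (498040 + 829089)*(-√2*√(-2237)/3 - 525) = 1327129*(-√2*I*√2237/3 - 525) = 1327129*(-I*√4474/3 - 525) = 1327129*(-525 - I*√4474/3) = -696742725 - 1327129*I*√4474/3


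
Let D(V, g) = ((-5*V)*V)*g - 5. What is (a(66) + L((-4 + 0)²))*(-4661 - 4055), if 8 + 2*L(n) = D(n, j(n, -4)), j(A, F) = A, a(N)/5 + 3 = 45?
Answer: 87478134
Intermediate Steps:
a(N) = 210 (a(N) = -15 + 5*45 = -15 + 225 = 210)
D(V, g) = -5 - 5*g*V² (D(V, g) = (-5*V²)*g - 5 = -5*g*V² - 5 = -5 - 5*g*V²)
L(n) = -13/2 - 5*n³/2 (L(n) = -4 + (-5 - 5*n*n²)/2 = -4 + (-5 - 5*n³)/2 = -4 + (-5/2 - 5*n³/2) = -13/2 - 5*n³/2)
(a(66) + L((-4 + 0)²))*(-4661 - 4055) = (210 + (-13/2 - 5*(-4 + 0)⁶/2))*(-4661 - 4055) = (210 + (-13/2 - 5*((-4)²)³/2))*(-8716) = (210 + (-13/2 - 5/2*16³))*(-8716) = (210 + (-13/2 - 5/2*4096))*(-8716) = (210 + (-13/2 - 10240))*(-8716) = (210 - 20493/2)*(-8716) = -20073/2*(-8716) = 87478134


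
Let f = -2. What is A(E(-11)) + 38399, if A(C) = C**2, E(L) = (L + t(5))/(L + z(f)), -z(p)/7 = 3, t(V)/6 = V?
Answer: 39320937/1024 ≈ 38399.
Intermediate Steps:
t(V) = 6*V
z(p) = -21 (z(p) = -7*3 = -21)
E(L) = (30 + L)/(-21 + L) (E(L) = (L + 6*5)/(L - 21) = (L + 30)/(-21 + L) = (30 + L)/(-21 + L))
A(E(-11)) + 38399 = ((30 - 11)/(-21 - 11))**2 + 38399 = (19/(-32))**2 + 38399 = (-1/32*19)**2 + 38399 = (-19/32)**2 + 38399 = 361/1024 + 38399 = 39320937/1024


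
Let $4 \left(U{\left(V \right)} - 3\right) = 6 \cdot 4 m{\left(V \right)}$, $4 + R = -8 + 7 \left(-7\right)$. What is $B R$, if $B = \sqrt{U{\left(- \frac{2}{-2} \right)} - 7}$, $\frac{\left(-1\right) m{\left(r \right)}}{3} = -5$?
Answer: $- 61 \sqrt{86} \approx -565.69$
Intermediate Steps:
$m{\left(r \right)} = 15$ ($m{\left(r \right)} = \left(-3\right) \left(-5\right) = 15$)
$R = -61$ ($R = -4 + \left(-8 + 7 \left(-7\right)\right) = -4 - 57 = -61$)
$U{\left(V \right)} = 93$ ($U{\left(V \right)} = 3 + \frac{6 \cdot 4 \cdot 15}{4} = 3 + \frac{24 \cdot 15}{4} = 3 + \frac{1}{4} \cdot 360 = 3 + 90 = 93$)
$B = \sqrt{86}$ ($B = \sqrt{93 - 7} = \sqrt{86} \approx 9.2736$)
$B R = \sqrt{86} \left(-61\right) = - 61 \sqrt{86}$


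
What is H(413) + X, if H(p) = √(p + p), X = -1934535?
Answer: -1934535 + √826 ≈ -1.9345e+6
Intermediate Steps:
H(p) = √2*√p (H(p) = √(2*p) = √2*√p)
H(413) + X = √2*√413 - 1934535 = √826 - 1934535 = -1934535 + √826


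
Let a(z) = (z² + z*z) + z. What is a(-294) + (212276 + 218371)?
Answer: 603225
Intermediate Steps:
a(z) = z + 2*z² (a(z) = (z² + z²) + z = 2*z² + z = z + 2*z²)
a(-294) + (212276 + 218371) = -294*(1 + 2*(-294)) + (212276 + 218371) = -294*(1 - 588) + 430647 = -294*(-587) + 430647 = 172578 + 430647 = 603225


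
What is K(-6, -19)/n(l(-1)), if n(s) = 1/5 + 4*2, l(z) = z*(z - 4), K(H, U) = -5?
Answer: -25/41 ≈ -0.60976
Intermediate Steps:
l(z) = z*(-4 + z)
n(s) = 41/5 (n(s) = ⅕ + 8 = 41/5)
K(-6, -19)/n(l(-1)) = -5/41/5 = -5*5/41 = -25/41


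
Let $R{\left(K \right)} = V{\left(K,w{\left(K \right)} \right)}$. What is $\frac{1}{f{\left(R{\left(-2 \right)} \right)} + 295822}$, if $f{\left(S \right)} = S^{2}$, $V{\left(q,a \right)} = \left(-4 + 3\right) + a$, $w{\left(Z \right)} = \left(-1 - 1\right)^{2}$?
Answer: $\frac{1}{295831} \approx 3.3803 \cdot 10^{-6}$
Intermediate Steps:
$w{\left(Z \right)} = 4$ ($w{\left(Z \right)} = \left(-2\right)^{2} = 4$)
$V{\left(q,a \right)} = -1 + a$
$R{\left(K \right)} = 3$ ($R{\left(K \right)} = -1 + 4 = 3$)
$\frac{1}{f{\left(R{\left(-2 \right)} \right)} + 295822} = \frac{1}{3^{2} + 295822} = \frac{1}{9 + 295822} = \frac{1}{295831}$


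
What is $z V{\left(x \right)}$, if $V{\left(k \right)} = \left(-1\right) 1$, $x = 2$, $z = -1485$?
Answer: $1485$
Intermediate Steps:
$V{\left(k \right)} = -1$
$z V{\left(x \right)} = \left(-1485\right) \left(-1\right) = 1485$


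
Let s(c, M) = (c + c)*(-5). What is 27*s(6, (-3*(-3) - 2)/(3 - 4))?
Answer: -1620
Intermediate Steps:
s(c, M) = -10*c (s(c, M) = (2*c)*(-5) = -10*c)
27*s(6, (-3*(-3) - 2)/(3 - 4)) = 27*(-10*6) = 27*(-60) = -1620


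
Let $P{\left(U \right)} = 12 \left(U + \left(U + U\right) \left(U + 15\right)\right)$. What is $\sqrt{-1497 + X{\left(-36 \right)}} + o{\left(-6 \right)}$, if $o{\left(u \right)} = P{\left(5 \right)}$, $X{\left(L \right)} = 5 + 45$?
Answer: $2460 + i \sqrt{1447} \approx 2460.0 + 38.039 i$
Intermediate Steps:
$X{\left(L \right)} = 50$
$P{\left(U \right)} = 12 U + 24 U \left(15 + U\right)$ ($P{\left(U \right)} = 12 \left(U + 2 U \left(15 + U\right)\right) = 12 U + 24 U \left(15 + U\right)$)
$o{\left(u \right)} = 2460$ ($o{\left(u \right)} = 12 \cdot 5 \left(31 + 2 \cdot 5\right) = 12 \cdot 5 \left(31 + 10\right) = 12 \cdot 5 \cdot 41 = 2460$)
$\sqrt{-1497 + X{\left(-36 \right)}} + o{\left(-6 \right)} = \sqrt{-1497 + 50} + 2460 = \sqrt{-1447} + 2460 = i \sqrt{1447} + 2460 = 2460 + i \sqrt{1447}$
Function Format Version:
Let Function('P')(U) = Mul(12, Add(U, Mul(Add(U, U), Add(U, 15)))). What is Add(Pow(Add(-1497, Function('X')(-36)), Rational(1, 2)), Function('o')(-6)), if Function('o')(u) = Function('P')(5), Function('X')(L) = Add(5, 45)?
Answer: Add(2460, Mul(I, Pow(1447, Rational(1, 2)))) ≈ Add(2460.0, Mul(38.039, I))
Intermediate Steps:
Function('X')(L) = 50
Function('P')(U) = Add(Mul(12, U), Mul(24, U, Add(15, U))) (Function('P')(U) = Mul(12, Add(U, Mul(Mul(2, U), Add(15, U)))) = Mul(12, Add(U, Mul(2, U, Add(15, U)))) = Add(Mul(12, U), Mul(24, U, Add(15, U))))
Function('o')(u) = 2460 (Function('o')(u) = Mul(12, 5, Add(31, Mul(2, 5))) = Mul(12, 5, Add(31, 10)) = Mul(12, 5, 41) = 2460)
Add(Pow(Add(-1497, Function('X')(-36)), Rational(1, 2)), Function('o')(-6)) = Add(Pow(Add(-1497, 50), Rational(1, 2)), 2460) = Add(Pow(-1447, Rational(1, 2)), 2460) = Add(Mul(I, Pow(1447, Rational(1, 2))), 2460) = Add(2460, Mul(I, Pow(1447, Rational(1, 2))))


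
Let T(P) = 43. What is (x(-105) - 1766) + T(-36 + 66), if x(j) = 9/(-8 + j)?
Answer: -194708/113 ≈ -1723.1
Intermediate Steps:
x(j) = 9/(-8 + j)
(x(-105) - 1766) + T(-36 + 66) = (9/(-8 - 105) - 1766) + 43 = (9/(-113) - 1766) + 43 = (9*(-1/113) - 1766) + 43 = (-9/113 - 1766) + 43 = -199567/113 + 43 = -194708/113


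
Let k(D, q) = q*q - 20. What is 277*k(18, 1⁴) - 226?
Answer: -5489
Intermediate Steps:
k(D, q) = -20 + q² (k(D, q) = q² - 20 = -20 + q²)
277*k(18, 1⁴) - 226 = 277*(-20 + (1⁴)²) - 226 = 277*(-20 + 1²) - 226 = 277*(-20 + 1) - 226 = 277*(-19) - 226 = -5263 - 226 = -5489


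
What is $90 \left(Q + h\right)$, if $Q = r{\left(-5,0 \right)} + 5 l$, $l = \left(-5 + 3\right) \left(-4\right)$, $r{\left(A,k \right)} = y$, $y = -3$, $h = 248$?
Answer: $25650$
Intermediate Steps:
$r{\left(A,k \right)} = -3$
$l = 8$ ($l = \left(-2\right) \left(-4\right) = 8$)
$Q = 37$ ($Q = -3 + 5 \cdot 8 = -3 + 40 = 37$)
$90 \left(Q + h\right) = 90 \left(37 + 248\right) = 90 \cdot 285 = 25650$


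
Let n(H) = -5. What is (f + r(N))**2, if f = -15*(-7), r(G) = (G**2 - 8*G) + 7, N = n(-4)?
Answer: 31329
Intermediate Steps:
N = -5
r(G) = 7 + G**2 - 8*G
f = 105
(f + r(N))**2 = (105 + (7 + (-5)**2 - 8*(-5)))**2 = (105 + (7 + 25 + 40))**2 = (105 + 72)**2 = 177**2 = 31329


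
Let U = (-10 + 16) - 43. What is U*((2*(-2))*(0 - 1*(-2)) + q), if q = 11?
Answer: -111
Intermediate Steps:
U = -37 (U = 6 - 43 = -37)
U*((2*(-2))*(0 - 1*(-2)) + q) = -37*((2*(-2))*(0 - 1*(-2)) + 11) = -37*(-4*(0 + 2) + 11) = -37*(-4*2 + 11) = -37*(-8 + 11) = -37*3 = -111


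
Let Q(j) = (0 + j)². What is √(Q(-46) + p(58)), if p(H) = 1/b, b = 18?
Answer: √76178/6 ≈ 46.001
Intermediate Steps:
p(H) = 1/18
Q(j) = j²
√(Q(-46) + p(58)) = √((-46)² + 1/18) = √(2116 + 1/18) = √(38089/18) = √76178/6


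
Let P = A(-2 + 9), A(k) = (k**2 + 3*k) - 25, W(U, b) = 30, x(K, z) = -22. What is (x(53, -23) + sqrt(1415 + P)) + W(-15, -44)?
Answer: 8 + 2*sqrt(365) ≈ 46.210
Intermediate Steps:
A(k) = -25 + k**2 + 3*k
P = 45 (P = -25 + (-2 + 9)**2 + 3*(-2 + 9) = -25 + 7**2 + 3*7 = -25 + 49 + 21 = 45)
(x(53, -23) + sqrt(1415 + P)) + W(-15, -44) = (-22 + sqrt(1415 + 45)) + 30 = (-22 + sqrt(1460)) + 30 = (-22 + 2*sqrt(365)) + 30 = 8 + 2*sqrt(365)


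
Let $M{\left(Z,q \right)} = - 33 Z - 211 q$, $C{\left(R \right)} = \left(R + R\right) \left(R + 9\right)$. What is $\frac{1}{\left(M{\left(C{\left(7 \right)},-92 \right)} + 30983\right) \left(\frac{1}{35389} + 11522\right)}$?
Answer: $\frac{35389}{17534561793177} \approx 2.0182 \cdot 10^{-9}$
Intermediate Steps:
$C{\left(R \right)} = 2 R \left(9 + R\right)$
$M{\left(Z,q \right)} = - 211 q - 33 Z$
$\frac{1}{\left(M{\left(C{\left(7 \right)},-92 \right)} + 30983\right) \left(\frac{1}{35389} + 11522\right)} = \frac{1}{\left(\left(\left(-211\right) \left(-92\right) - 33 \cdot 2 \cdot 7 \left(9 + 7\right)\right) + 30983\right) \left(\frac{1}{35389} + 11522\right)} = \frac{1}{\left(\left(19412 - 33 \cdot 2 \cdot 7 \cdot 16\right) + 30983\right) \left(\frac{1}{35389} + 11522\right)} = \frac{1}{\left(\left(19412 - 7392\right) + 30983\right) \frac{407752059}{35389}} = \frac{1}{\left(12020 + 30983\right) \frac{407752059}{35389}} = \frac{1}{43003 \cdot \frac{407752059}{35389}} = \frac{1}{\frac{17534561793177}{35389}} = \frac{35389}{17534561793177}$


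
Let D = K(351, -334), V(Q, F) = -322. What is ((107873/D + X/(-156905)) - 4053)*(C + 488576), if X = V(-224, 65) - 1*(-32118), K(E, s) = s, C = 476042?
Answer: -110612285570176851/26203135 ≈ -4.2213e+9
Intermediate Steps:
D = -334
X = 31796 (X = -322 - 1*(-32118) = -322 + 32118 = 31796)
((107873/D + X/(-156905)) - 4053)*(C + 488576) = ((107873/(-334) + 31796/(-156905)) - 4053)*(476042 + 488576) = ((107873*(-1/334) + 31796*(-1/156905)) - 4053)*964618 = ((-107873/334 - 31796/156905) - 4053)*964618 = (-16936432929/52406270 - 4053)*964618 = -229339045239/52406270*964618 = -110612285570176851/26203135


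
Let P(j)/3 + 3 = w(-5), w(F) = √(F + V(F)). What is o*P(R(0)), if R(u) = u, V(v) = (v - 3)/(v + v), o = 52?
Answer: -468 + 156*I*√105/5 ≈ -468.0 + 319.71*I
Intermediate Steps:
V(v) = (-3 + v)/(2*v) (V(v) = (-3 + v)/((2*v)) = (-3 + v)*(1/(2*v)) = (-3 + v)/(2*v))
w(F) = √(F + (-3 + F)/(2*F))
P(j) = -9 + 3*I*√105/5 (P(j) = -9 + 3*(√(2 - 6/(-5) + 4*(-5))/2) = -9 + 3*(√(2 - 6*(-⅕) - 20)/2) = -9 + 3*(√(2 + 6/5 - 20)/2) = -9 + 3*(√(-84/5)/2) = -9 + 3*((2*I*√105/5)/2) = -9 + 3*(I*√105/5) = -9 + 3*I*√105/5)
o*P(R(0)) = 52*(-9 + 3*I*√105/5) = -468 + 156*I*√105/5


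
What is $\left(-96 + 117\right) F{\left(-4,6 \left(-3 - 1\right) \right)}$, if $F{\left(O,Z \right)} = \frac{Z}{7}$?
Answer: $-72$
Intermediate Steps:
$F{\left(O,Z \right)} = \frac{Z}{7}$ ($F{\left(O,Z \right)} = Z \frac{1}{7} = \frac{Z}{7}$)
$\left(-96 + 117\right) F{\left(-4,6 \left(-3 - 1\right) \right)} = \left(-96 + 117\right) \frac{6 \left(-3 - 1\right)}{7} = 21 \frac{6 \left(-4\right)}{7} = 21 \cdot \frac{1}{7} \left(-24\right) = 21 \left(- \frac{24}{7}\right) = -72$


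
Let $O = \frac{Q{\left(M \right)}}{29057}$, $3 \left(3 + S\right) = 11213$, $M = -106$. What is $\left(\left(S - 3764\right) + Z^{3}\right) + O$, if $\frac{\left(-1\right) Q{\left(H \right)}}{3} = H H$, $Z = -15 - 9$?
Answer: $- \frac{1207710044}{87171} \approx -13855.0$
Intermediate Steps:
$S = \frac{11204}{3}$ ($S = -3 + \frac{1}{3} \cdot 11213 = -3 + \frac{11213}{3} = \frac{11204}{3} \approx 3734.7$)
$Z = -24$
$Q{\left(H \right)} = - 3 H^{2}$ ($Q{\left(H \right)} = - 3 H H = - 3 H^{2}$)
$O = - \frac{33708}{29057}$ ($O = \frac{\left(-3\right) \left(-106\right)^{2}}{29057} = \left(-3\right) 11236 \cdot \frac{1}{29057} = \left(-33708\right) \frac{1}{29057} = - \frac{33708}{29057} \approx -1.1601$)
$\left(\left(S - 3764\right) + Z^{3}\right) + O = \left(\left(\frac{11204}{3} - 3764\right) + \left(-24\right)^{3}\right) - \frac{33708}{29057} = \left(\left(\frac{11204}{3} - 3764\right) - 13824\right) - \frac{33708}{29057} = \left(- \frac{88}{3} - 13824\right) - \frac{33708}{29057} = - \frac{41560}{3} - \frac{33708}{29057} = - \frac{1207710044}{87171}$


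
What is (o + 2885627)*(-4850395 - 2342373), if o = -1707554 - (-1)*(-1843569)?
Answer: 4786758332928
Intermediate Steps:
o = -3551123 (o = -1707554 - 1*1843569 = -1707554 - 1843569 = -3551123)
(o + 2885627)*(-4850395 - 2342373) = (-3551123 + 2885627)*(-4850395 - 2342373) = -665496*(-7192768) = 4786758332928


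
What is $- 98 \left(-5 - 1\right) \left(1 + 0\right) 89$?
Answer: $52332$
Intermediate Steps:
$- 98 \left(-5 - 1\right) \left(1 + 0\right) 89 = - 98 \left(\left(-6\right) 1\right) 89 = \left(-98\right) \left(-6\right) 89 = 588 \cdot 89 = 52332$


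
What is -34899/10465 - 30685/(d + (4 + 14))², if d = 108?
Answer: -125025007/23734620 ≈ -5.2676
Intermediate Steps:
-34899/10465 - 30685/(d + (4 + 14))² = -34899/10465 - 30685/(108 + (4 + 14))² = -34899*1/10465 - 30685/(108 + 18)² = -34899/10465 - 30685/(126²) = -34899/10465 - 30685/15876 = -125025007/23734620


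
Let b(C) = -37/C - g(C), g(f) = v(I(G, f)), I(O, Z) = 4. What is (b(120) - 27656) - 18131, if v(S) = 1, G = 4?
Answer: -5494597/120 ≈ -45788.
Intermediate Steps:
g(f) = 1
b(C) = -1 - 37/C (b(C) = -37/C - 1*1 = -37/C - 1 = -1 - 37/C)
(b(120) - 27656) - 18131 = ((-37 - 1*120)/120 - 27656) - 18131 = ((-37 - 120)/120 - 27656) - 18131 = ((1/120)*(-157) - 27656) - 18131 = (-157/120 - 27656) - 18131 = -3318877/120 - 18131 = -5494597/120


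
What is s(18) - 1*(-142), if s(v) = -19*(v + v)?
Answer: -542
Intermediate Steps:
s(v) = -38*v
s(18) - 1*(-142) = -38*18 - 1*(-142) = -684 + 142 = -542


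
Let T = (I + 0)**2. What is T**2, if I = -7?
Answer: 2401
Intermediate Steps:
T = 49 (T = (-7 + 0)**2 = (-7)**2 = 49)
T**2 = 49**2 = 2401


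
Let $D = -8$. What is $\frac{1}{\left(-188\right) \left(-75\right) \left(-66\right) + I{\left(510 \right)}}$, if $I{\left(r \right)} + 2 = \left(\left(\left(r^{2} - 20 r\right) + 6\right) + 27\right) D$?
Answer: $- \frac{1}{2930066} \approx -3.4129 \cdot 10^{-7}$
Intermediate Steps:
$I{\left(r \right)} = -266 - 8 r^{2} + 160 r$ ($I{\left(r \right)} = -2 + \left(\left(\left(r^{2} - 20 r\right) + 6\right) + 27\right) \left(-8\right) = -2 + \left(\left(6 + r^{2} - 20 r\right) + 27\right) \left(-8\right) = -2 + \left(33 + r^{2} - 20 r\right) \left(-8\right) = -2 - \left(264 - 160 r + 8 r^{2}\right) = -266 - 8 r^{2} + 160 r$)
$\frac{1}{\left(-188\right) \left(-75\right) \left(-66\right) + I{\left(510 \right)}} = \frac{1}{\left(-188\right) \left(-75\right) \left(-66\right) - \left(-81334 + 2080800\right)} = \frac{1}{14100 \left(-66\right) - 1999466} = \frac{1}{-930600 - 1999466} = \frac{1}{-2930066} = - \frac{1}{2930066}$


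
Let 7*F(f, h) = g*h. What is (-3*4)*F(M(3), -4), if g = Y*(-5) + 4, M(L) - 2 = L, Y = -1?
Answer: 432/7 ≈ 61.714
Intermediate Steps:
M(L) = 2 + L
g = 9 (g = -1*(-5) + 4 = 5 + 4 = 9)
F(f, h) = 9*h/7 (F(f, h) = (9*h)/7 = 9*h/7)
(-3*4)*F(M(3), -4) = (-3*4)*((9/7)*(-4)) = -12*(-36/7) = 432/7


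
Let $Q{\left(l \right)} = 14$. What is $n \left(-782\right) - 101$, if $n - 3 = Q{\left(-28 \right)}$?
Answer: $-13395$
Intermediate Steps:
$n = 17$ ($n = 3 + 14 = 17$)
$n \left(-782\right) - 101 = 17 \left(-782\right) - 101 = -13294 + \left(-614 + 513\right) = -13294 - 101 = -13395$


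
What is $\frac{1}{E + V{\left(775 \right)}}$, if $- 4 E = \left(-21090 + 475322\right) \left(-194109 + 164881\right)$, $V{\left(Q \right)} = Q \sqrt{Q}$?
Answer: $\frac{3319073224}{11016247065808269801} - \frac{3875 \sqrt{31}}{11016247065808269801} \approx 3.0129 \cdot 10^{-10}$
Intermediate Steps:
$V{\left(Q \right)} = Q^{\frac{3}{2}}$
$E = 3319073224$ ($E = - \frac{\left(-21090 + 475322\right) \left(-194109 + 164881\right)}{4} = - \frac{454232 \left(-29228\right)}{4} = \left(- \frac{1}{4}\right) \left(-13276292896\right) = 3319073224$)
$\frac{1}{E + V{\left(775 \right)}} = \frac{1}{3319073224 + 775^{\frac{3}{2}}} = \frac{1}{3319073224 + 3875 \sqrt{31}}$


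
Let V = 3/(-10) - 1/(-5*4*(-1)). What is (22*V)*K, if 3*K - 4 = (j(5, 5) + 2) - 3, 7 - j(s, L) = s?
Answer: -77/6 ≈ -12.833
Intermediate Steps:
j(s, L) = 7 - s
V = -7/20 (V = 3*(-⅒) - 1/((-20*(-1))) = -3/10 - 1/20 = -7/20 ≈ -0.35000)
K = 5/3 (K = 4/3 + (((7 - 1*5) + 2) - 3)/3 = 4/3 + (((7 - 5) + 2) - 3)/3 = 4/3 + ((2 + 2) - 3)/3 = 4/3 + (4 - 3)/3 = 4/3 + (⅓)*1 = 4/3 + ⅓ = 5/3 ≈ 1.6667)
(22*V)*K = (22*(-7/20))*(5/3) = -77/10*5/3 = -77/6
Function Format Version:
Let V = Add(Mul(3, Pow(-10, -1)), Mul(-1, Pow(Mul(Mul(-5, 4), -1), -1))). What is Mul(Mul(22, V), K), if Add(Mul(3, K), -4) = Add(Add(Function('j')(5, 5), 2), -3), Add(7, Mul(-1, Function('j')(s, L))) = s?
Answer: Rational(-77, 6) ≈ -12.833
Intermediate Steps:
Function('j')(s, L) = Add(7, Mul(-1, s))
V = Rational(-7, 20) (V = Add(Mul(3, Rational(-1, 10)), Mul(-1, Pow(Mul(-20, -1), -1))) = Add(Rational(-3, 10), Mul(-1, Pow(20, -1))) = Add(Rational(-3, 10), Mul(-1, Rational(1, 20))) = Add(Rational(-3, 10), Rational(-1, 20)) = Rational(-7, 20) ≈ -0.35000)
K = Rational(5, 3) (K = Add(Rational(4, 3), Mul(Rational(1, 3), Add(Add(Add(7, Mul(-1, 5)), 2), -3))) = Add(Rational(4, 3), Mul(Rational(1, 3), Add(Add(Add(7, -5), 2), -3))) = Add(Rational(4, 3), Mul(Rational(1, 3), Add(Add(2, 2), -3))) = Add(Rational(4, 3), Mul(Rational(1, 3), Add(4, -3))) = Add(Rational(4, 3), Mul(Rational(1, 3), 1)) = Add(Rational(4, 3), Rational(1, 3)) = Rational(5, 3) ≈ 1.6667)
Mul(Mul(22, V), K) = Mul(Mul(22, Rational(-7, 20)), Rational(5, 3)) = Mul(Rational(-77, 10), Rational(5, 3)) = Rational(-77, 6)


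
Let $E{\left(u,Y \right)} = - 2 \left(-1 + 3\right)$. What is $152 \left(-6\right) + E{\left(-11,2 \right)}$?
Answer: $-916$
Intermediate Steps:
$E{\left(u,Y \right)} = -4$ ($E{\left(u,Y \right)} = \left(-2\right) 2 = -4$)
$152 \left(-6\right) + E{\left(-11,2 \right)} = 152 \left(-6\right) - 4 = -912 - 4 = -916$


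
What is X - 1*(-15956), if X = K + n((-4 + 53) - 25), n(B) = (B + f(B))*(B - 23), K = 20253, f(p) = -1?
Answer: 36232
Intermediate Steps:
n(B) = (-1 + B)*(-23 + B) (n(B) = (B - 1)*(B - 23) = (-1 + B)*(-23 + B))
X = 20276 (X = 20253 + (23 + ((-4 + 53) - 25)**2 - 24*((-4 + 53) - 25)) = 20253 + (23 + (49 - 25)**2 - 24*(49 - 25)) = 20253 + (23 + 24**2 - 24*24) = 20253 + (23 + 576 - 576) = 20253 + 23 = 20276)
X - 1*(-15956) = 20276 - 1*(-15956) = 20276 + 15956 = 36232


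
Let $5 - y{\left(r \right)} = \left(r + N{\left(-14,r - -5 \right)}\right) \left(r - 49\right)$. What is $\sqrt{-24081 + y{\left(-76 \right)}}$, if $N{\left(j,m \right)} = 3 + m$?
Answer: $2 i \sqrt{10519} \approx 205.12 i$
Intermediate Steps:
$y{\left(r \right)} = 5 - \left(-49 + r\right) \left(8 + 2 r\right)$ ($y{\left(r \right)} = 5 - \left(r + \left(3 + \left(r - -5\right)\right)\right) \left(r - 49\right) = 5 - \left(r + \left(3 + \left(r + 5\right)\right)\right) \left(-49 + r\right) = 5 - \left(r + \left(3 + \left(5 + r\right)\right)\right) \left(-49 + r\right) = 5 - \left(r + \left(8 + r\right)\right) \left(-49 + r\right) = 5 - \left(8 + 2 r\right) \left(-49 + r\right) = 5 - \left(-49 + r\right) \left(8 + 2 r\right)$)
$\sqrt{-24081 + y{\left(-76 \right)}} = \sqrt{-24081 + \left(397 - 2 \left(-76\right)^{2} + 90 \left(-76\right)\right)} = \sqrt{-24081 - 17995} = \sqrt{-42076} = 2 i \sqrt{10519}$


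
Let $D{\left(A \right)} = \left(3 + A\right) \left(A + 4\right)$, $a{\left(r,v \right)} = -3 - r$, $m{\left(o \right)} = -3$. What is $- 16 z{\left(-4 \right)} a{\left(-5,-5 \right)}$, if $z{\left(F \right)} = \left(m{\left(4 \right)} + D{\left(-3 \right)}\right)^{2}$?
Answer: $-288$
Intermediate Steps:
$D{\left(A \right)} = \left(3 + A\right) \left(4 + A\right)$
$z{\left(F \right)} = 9$ ($z{\left(F \right)} = \left(-3 + \left(12 + \left(-3\right)^{2} + 7 \left(-3\right)\right)\right)^{2} = \left(-3 + \left(12 + 9 - 21\right)\right)^{2} = \left(-3 + 0\right)^{2} = \left(-3\right)^{2} = 9$)
$- 16 z{\left(-4 \right)} a{\left(-5,-5 \right)} = \left(-16\right) 9 \left(-3 - -5\right) = - 144 \left(-3 + 5\right) = \left(-144\right) 2 = -288$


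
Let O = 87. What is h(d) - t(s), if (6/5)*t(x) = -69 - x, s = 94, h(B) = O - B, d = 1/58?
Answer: 19385/87 ≈ 222.82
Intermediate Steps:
d = 1/58 ≈ 0.017241
h(B) = 87 - B
t(x) = -115/2 - 5*x/6 (t(x) = 5*(-69 - x)/6 = -115/2 - 5*x/6)
h(d) - t(s) = (87 - 1*1/58) - (-115/2 - 5/6*94) = (87 - 1/58) - (-115/2 - 235/3) = 5045/58 - 1*(-815/6) = 5045/58 + 815/6 = 19385/87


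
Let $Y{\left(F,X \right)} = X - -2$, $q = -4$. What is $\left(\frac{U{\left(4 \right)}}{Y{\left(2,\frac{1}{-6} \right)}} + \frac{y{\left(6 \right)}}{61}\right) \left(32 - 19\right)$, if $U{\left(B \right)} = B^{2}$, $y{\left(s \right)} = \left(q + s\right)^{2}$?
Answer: $\frac{76700}{671} \approx 114.31$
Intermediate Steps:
$Y{\left(F,X \right)} = 2 + X$ ($Y{\left(F,X \right)} = X + 2 = 2 + X$)
$y{\left(s \right)} = \left(-4 + s\right)^{2}$
$\left(\frac{U{\left(4 \right)}}{Y{\left(2,\frac{1}{-6} \right)}} + \frac{y{\left(6 \right)}}{61}\right) \left(32 - 19\right) = \left(\frac{4^{2}}{2 + \frac{1}{-6}} + \frac{\left(-4 + 6\right)^{2}}{61}\right) \left(32 - 19\right) = \left(\frac{16}{2 - \frac{1}{6}} + 2^{2} \cdot \frac{1}{61}\right) 13 = \left(\frac{16}{\frac{11}{6}} + 4 \cdot \frac{1}{61}\right) 13 = \left(16 \cdot \frac{6}{11} + \frac{4}{61}\right) 13 = \left(\frac{96}{11} + \frac{4}{61}\right) 13 = \frac{5900}{671} \cdot 13 = \frac{76700}{671}$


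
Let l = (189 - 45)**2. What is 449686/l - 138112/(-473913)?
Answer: 11998662875/545947776 ≈ 21.978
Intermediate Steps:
l = 20736 (l = 144**2 = 20736)
449686/l - 138112/(-473913) = 449686/20736 - 138112/(-473913) = 449686*(1/20736) - 138112*(-1/473913) = 224843/10368 + 138112/473913 = 11998662875/545947776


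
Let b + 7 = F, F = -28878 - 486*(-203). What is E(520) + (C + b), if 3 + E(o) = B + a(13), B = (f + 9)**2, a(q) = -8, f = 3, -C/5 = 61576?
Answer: -237974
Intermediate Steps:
C = -307880 (C = -5*61576 = -307880)
F = 69780 (F = -28878 + 98658 = 69780)
b = 69773 (b = -7 + 69780 = 69773)
B = 144 (B = (3 + 9)**2 = 12**2 = 144)
E(o) = 133 (E(o) = -3 + (144 - 8) = -3 + 136 = 133)
E(520) + (C + b) = 133 + (-307880 + 69773) = 133 - 238107 = -237974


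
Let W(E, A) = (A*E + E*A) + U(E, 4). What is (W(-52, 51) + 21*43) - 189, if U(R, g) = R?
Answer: -4642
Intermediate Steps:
W(E, A) = E + 2*A*E (W(E, A) = (A*E + E*A) + E = (A*E + A*E) + E = 2*A*E + E = E + 2*A*E)
(W(-52, 51) + 21*43) - 189 = (-52*(1 + 2*51) + 21*43) - 189 = (-52*(1 + 102) + 903) - 189 = (-52*103 + 903) - 189 = (-5356 + 903) - 189 = -4453 - 189 = -4642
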